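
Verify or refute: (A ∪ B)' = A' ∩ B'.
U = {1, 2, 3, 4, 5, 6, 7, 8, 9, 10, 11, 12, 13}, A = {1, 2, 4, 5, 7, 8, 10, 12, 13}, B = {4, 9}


LHS: A ∪ B = {1, 2, 4, 5, 7, 8, 9, 10, 12, 13}
(A ∪ B)' = U \ (A ∪ B) = {3, 6, 11}
A' = {3, 6, 9, 11}, B' = {1, 2, 3, 5, 6, 7, 8, 10, 11, 12, 13}
Claimed RHS: A' ∩ B' = {3, 6, 11}
Identity is VALID: LHS = RHS = {3, 6, 11} ✓

Identity is valid. (A ∪ B)' = A' ∩ B' = {3, 6, 11}


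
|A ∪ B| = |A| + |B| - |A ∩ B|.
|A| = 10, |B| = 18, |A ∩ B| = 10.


|A ∪ B| = |A| + |B| - |A ∩ B|
= 10 + 18 - 10
= 18

|A ∪ B| = 18


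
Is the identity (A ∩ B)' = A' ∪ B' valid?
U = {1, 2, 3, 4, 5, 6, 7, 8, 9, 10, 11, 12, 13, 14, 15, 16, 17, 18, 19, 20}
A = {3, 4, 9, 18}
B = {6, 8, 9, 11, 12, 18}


LHS: A ∩ B = {9, 18}
(A ∩ B)' = U \ (A ∩ B) = {1, 2, 3, 4, 5, 6, 7, 8, 10, 11, 12, 13, 14, 15, 16, 17, 19, 20}
A' = {1, 2, 5, 6, 7, 8, 10, 11, 12, 13, 14, 15, 16, 17, 19, 20}, B' = {1, 2, 3, 4, 5, 7, 10, 13, 14, 15, 16, 17, 19, 20}
Claimed RHS: A' ∪ B' = {1, 2, 3, 4, 5, 6, 7, 8, 10, 11, 12, 13, 14, 15, 16, 17, 19, 20}
Identity is VALID: LHS = RHS = {1, 2, 3, 4, 5, 6, 7, 8, 10, 11, 12, 13, 14, 15, 16, 17, 19, 20} ✓

Identity is valid. (A ∩ B)' = A' ∪ B' = {1, 2, 3, 4, 5, 6, 7, 8, 10, 11, 12, 13, 14, 15, 16, 17, 19, 20}


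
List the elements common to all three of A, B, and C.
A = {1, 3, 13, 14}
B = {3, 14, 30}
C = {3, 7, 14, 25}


A ∩ B = {3, 14}
(A ∩ B) ∩ C = {3, 14}

A ∩ B ∩ C = {3, 14}


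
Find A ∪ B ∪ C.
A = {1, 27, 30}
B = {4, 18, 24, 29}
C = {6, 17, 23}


A ∪ B = {1, 4, 18, 24, 27, 29, 30}
(A ∪ B) ∪ C = {1, 4, 6, 17, 18, 23, 24, 27, 29, 30}

A ∪ B ∪ C = {1, 4, 6, 17, 18, 23, 24, 27, 29, 30}


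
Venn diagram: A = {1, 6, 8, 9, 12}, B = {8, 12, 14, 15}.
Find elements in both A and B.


A = {1, 6, 8, 9, 12}
B = {8, 12, 14, 15}
Region: in both A and B
Elements: {8, 12}

Elements in both A and B: {8, 12}


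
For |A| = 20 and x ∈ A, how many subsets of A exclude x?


Subsets of A avoiding x are subsets of A \ {x}, which has 19 elements.
Count = 2^(n-1) = 2^19
= 524288

Number of subsets avoiding x = 524288


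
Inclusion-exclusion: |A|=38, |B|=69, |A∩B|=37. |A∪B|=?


|A ∪ B| = |A| + |B| - |A ∩ B|
= 38 + 69 - 37
= 70

|A ∪ B| = 70


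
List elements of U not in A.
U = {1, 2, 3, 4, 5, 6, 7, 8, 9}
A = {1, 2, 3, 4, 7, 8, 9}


Aᶜ = U \ A = elements in U but not in A
U = {1, 2, 3, 4, 5, 6, 7, 8, 9}
A = {1, 2, 3, 4, 7, 8, 9}
Aᶜ = {5, 6}

Aᶜ = {5, 6}


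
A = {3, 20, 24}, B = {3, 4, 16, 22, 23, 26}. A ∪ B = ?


A ∪ B = all elements in A or B (or both)
A = {3, 20, 24}
B = {3, 4, 16, 22, 23, 26}
A ∪ B = {3, 4, 16, 20, 22, 23, 24, 26}

A ∪ B = {3, 4, 16, 20, 22, 23, 24, 26}


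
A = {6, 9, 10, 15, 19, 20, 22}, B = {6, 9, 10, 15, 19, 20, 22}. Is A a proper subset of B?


A ⊂ B requires: A ⊆ B AND A ≠ B.
A ⊆ B? Yes
A = B? Yes
A = B, so A is not a PROPER subset.

No, A is not a proper subset of B


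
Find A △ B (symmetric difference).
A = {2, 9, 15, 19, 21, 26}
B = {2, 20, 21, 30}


A △ B = (A \ B) ∪ (B \ A) = elements in exactly one of A or B
A \ B = {9, 15, 19, 26}
B \ A = {20, 30}
A △ B = {9, 15, 19, 20, 26, 30}

A △ B = {9, 15, 19, 20, 26, 30}


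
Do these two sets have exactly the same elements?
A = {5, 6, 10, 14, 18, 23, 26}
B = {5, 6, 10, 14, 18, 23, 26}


Two sets are equal iff they have exactly the same elements.
A = {5, 6, 10, 14, 18, 23, 26}
B = {5, 6, 10, 14, 18, 23, 26}
Same elements → A = B

Yes, A = B


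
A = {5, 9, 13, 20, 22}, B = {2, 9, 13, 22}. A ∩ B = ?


A ∩ B = elements in both A and B
A = {5, 9, 13, 20, 22}
B = {2, 9, 13, 22}
A ∩ B = {9, 13, 22}

A ∩ B = {9, 13, 22}


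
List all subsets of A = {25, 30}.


|A| = 2, so |P(A)| = 2^2 = 4
Enumerate subsets by cardinality (0 to 2):
∅, {25}, {30}, {25, 30}

P(A) has 4 subsets: ∅, {25}, {30}, {25, 30}


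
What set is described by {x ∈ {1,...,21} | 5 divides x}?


Checking each candidate:
Condition: multiples of 5 in {1,...,21}
Result = {5, 10, 15, 20}

{5, 10, 15, 20}


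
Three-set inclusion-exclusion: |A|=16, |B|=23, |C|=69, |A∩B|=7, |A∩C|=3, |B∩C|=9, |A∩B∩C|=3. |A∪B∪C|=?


|A∪B∪C| = |A|+|B|+|C| - |A∩B|-|A∩C|-|B∩C| + |A∩B∩C|
= 16+23+69 - 7-3-9 + 3
= 108 - 19 + 3
= 92

|A ∪ B ∪ C| = 92


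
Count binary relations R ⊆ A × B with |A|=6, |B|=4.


A relation from A to B is any subset of A × B.
|A × B| = 6 × 4 = 24
# relations = 2^|A × B| = 2^24 = 16777216

Number of relations = 16777216


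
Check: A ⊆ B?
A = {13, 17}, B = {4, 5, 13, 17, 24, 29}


A ⊆ B means every element of A is in B.
All elements of A are in B.
So A ⊆ B.

Yes, A ⊆ B


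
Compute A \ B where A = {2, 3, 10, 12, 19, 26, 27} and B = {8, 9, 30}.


A \ B = elements in A but not in B
A = {2, 3, 10, 12, 19, 26, 27}
B = {8, 9, 30}
Remove from A any elements in B
A \ B = {2, 3, 10, 12, 19, 26, 27}

A \ B = {2, 3, 10, 12, 19, 26, 27}


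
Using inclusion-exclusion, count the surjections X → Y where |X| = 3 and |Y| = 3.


n = |X| = 3, k = |Y| = 3. Surjections via inclusion-exclusion:
S(n,k) = Σ(-1)^i × C(k,i) × (k-i)^n, i=0 to k
i=0: (-1)^0×C(3,0)×3^3 = 27
i=1: (-1)^1×C(3,1)×2^3 = -24
i=2: (-1)^2×C(3,2)×1^3 = 3
i=3: (-1)^3×C(3,3)×0^3 = 0
Total = 6

Number of surjections = 6


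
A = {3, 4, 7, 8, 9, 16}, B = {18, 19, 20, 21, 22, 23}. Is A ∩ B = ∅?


Disjoint means A ∩ B = ∅.
A ∩ B = ∅
A ∩ B = ∅, so A and B are disjoint.

Yes, A and B are disjoint


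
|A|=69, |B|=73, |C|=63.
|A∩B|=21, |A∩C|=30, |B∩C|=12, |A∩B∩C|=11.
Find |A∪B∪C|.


|A∪B∪C| = |A|+|B|+|C| - |A∩B|-|A∩C|-|B∩C| + |A∩B∩C|
= 69+73+63 - 21-30-12 + 11
= 205 - 63 + 11
= 153

|A ∪ B ∪ C| = 153


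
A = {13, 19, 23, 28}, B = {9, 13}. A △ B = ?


A △ B = (A \ B) ∪ (B \ A) = elements in exactly one of A or B
A \ B = {19, 23, 28}
B \ A = {9}
A △ B = {9, 19, 23, 28}

A △ B = {9, 19, 23, 28}


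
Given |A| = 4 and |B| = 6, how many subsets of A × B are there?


A relation from A to B is any subset of A × B.
|A × B| = 4 × 6 = 24
# relations = 2^|A × B| = 2^24 = 16777216

Number of relations = 16777216


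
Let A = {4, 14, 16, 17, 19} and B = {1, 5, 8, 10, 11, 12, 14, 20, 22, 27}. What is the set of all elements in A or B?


A ∪ B = all elements in A or B (or both)
A = {4, 14, 16, 17, 19}
B = {1, 5, 8, 10, 11, 12, 14, 20, 22, 27}
A ∪ B = {1, 4, 5, 8, 10, 11, 12, 14, 16, 17, 19, 20, 22, 27}

A ∪ B = {1, 4, 5, 8, 10, 11, 12, 14, 16, 17, 19, 20, 22, 27}


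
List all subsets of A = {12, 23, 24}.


|A| = 3, so |P(A)| = 2^3 = 8
Enumerate subsets by cardinality (0 to 3):
∅, {12}, {23}, {24}, {12, 23}, {12, 24}, {23, 24}, {12, 23, 24}

P(A) has 8 subsets: ∅, {12}, {23}, {24}, {12, 23}, {12, 24}, {23, 24}, {12, 23, 24}


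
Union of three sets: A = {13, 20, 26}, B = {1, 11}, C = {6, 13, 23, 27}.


A ∪ B = {1, 11, 13, 20, 26}
(A ∪ B) ∪ C = {1, 6, 11, 13, 20, 23, 26, 27}

A ∪ B ∪ C = {1, 6, 11, 13, 20, 23, 26, 27}


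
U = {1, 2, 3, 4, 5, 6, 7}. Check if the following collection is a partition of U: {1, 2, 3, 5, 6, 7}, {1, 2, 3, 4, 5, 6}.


A partition requires: (1) non-empty parts, (2) pairwise disjoint, (3) union = U
Parts: {1, 2, 3, 5, 6, 7}, {1, 2, 3, 4, 5, 6}
Union of parts: {1, 2, 3, 4, 5, 6, 7}
U = {1, 2, 3, 4, 5, 6, 7}
All non-empty? True
Pairwise disjoint? False
Covers U? True

No, not a valid partition


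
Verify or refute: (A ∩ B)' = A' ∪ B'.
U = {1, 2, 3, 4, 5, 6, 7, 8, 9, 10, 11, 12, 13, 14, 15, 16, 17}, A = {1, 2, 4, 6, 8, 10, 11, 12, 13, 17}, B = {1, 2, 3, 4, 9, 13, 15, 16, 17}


LHS: A ∩ B = {1, 2, 4, 13, 17}
(A ∩ B)' = U \ (A ∩ B) = {3, 5, 6, 7, 8, 9, 10, 11, 12, 14, 15, 16}
A' = {3, 5, 7, 9, 14, 15, 16}, B' = {5, 6, 7, 8, 10, 11, 12, 14}
Claimed RHS: A' ∪ B' = {3, 5, 6, 7, 8, 9, 10, 11, 12, 14, 15, 16}
Identity is VALID: LHS = RHS = {3, 5, 6, 7, 8, 9, 10, 11, 12, 14, 15, 16} ✓

Identity is valid. (A ∩ B)' = A' ∪ B' = {3, 5, 6, 7, 8, 9, 10, 11, 12, 14, 15, 16}


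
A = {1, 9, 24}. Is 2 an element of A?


A = {1, 9, 24}
Checking if 2 is in A
2 is not in A → False

2 ∉ A


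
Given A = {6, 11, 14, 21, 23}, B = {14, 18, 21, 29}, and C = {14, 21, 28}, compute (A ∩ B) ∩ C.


A ∩ B = {14, 21}
(A ∩ B) ∩ C = {14, 21}

A ∩ B ∩ C = {14, 21}


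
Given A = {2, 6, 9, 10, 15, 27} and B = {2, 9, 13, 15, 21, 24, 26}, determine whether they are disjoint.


Disjoint means A ∩ B = ∅.
A ∩ B = {2, 9, 15}
A ∩ B ≠ ∅, so A and B are NOT disjoint.

No, A and B are not disjoint (A ∩ B = {2, 9, 15})


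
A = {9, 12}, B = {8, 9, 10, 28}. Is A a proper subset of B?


A ⊂ B requires: A ⊆ B AND A ≠ B.
A ⊆ B? No
A ⊄ B, so A is not a proper subset.

No, A is not a proper subset of B


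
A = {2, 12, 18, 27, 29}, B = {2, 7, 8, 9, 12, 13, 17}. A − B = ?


A \ B = elements in A but not in B
A = {2, 12, 18, 27, 29}
B = {2, 7, 8, 9, 12, 13, 17}
Remove from A any elements in B
A \ B = {18, 27, 29}

A \ B = {18, 27, 29}


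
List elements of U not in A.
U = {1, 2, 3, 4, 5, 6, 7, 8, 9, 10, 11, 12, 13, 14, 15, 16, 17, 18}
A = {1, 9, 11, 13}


Aᶜ = U \ A = elements in U but not in A
U = {1, 2, 3, 4, 5, 6, 7, 8, 9, 10, 11, 12, 13, 14, 15, 16, 17, 18}
A = {1, 9, 11, 13}
Aᶜ = {2, 3, 4, 5, 6, 7, 8, 10, 12, 14, 15, 16, 17, 18}

Aᶜ = {2, 3, 4, 5, 6, 7, 8, 10, 12, 14, 15, 16, 17, 18}


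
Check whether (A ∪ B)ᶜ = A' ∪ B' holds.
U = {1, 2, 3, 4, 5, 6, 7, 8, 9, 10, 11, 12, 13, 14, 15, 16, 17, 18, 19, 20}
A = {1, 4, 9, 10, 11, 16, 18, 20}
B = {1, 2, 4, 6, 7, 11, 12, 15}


LHS: A ∪ B = {1, 2, 4, 6, 7, 9, 10, 11, 12, 15, 16, 18, 20}
(A ∪ B)' = U \ (A ∪ B) = {3, 5, 8, 13, 14, 17, 19}
A' = {2, 3, 5, 6, 7, 8, 12, 13, 14, 15, 17, 19}, B' = {3, 5, 8, 9, 10, 13, 14, 16, 17, 18, 19, 20}
Claimed RHS: A' ∪ B' = {2, 3, 5, 6, 7, 8, 9, 10, 12, 13, 14, 15, 16, 17, 18, 19, 20}
Identity is INVALID: LHS = {3, 5, 8, 13, 14, 17, 19} but the RHS claimed here equals {2, 3, 5, 6, 7, 8, 9, 10, 12, 13, 14, 15, 16, 17, 18, 19, 20}. The correct form is (A ∪ B)' = A' ∩ B'.

Identity is invalid: (A ∪ B)' = {3, 5, 8, 13, 14, 17, 19} but A' ∪ B' = {2, 3, 5, 6, 7, 8, 9, 10, 12, 13, 14, 15, 16, 17, 18, 19, 20}. The correct De Morgan law is (A ∪ B)' = A' ∩ B'.


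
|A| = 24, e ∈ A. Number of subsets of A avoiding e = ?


Subsets of A avoiding e are subsets of A \ {e}, which has 23 elements.
Count = 2^(n-1) = 2^23
= 8388608

Number of subsets avoiding e = 8388608


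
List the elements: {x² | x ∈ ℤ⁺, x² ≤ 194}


Checking each candidate:
Condition: positive perfect squares ≤ 194
Result = {1, 4, 9, 16, 25, 36, 49, 64, 81, 100, 121, 144, 169}

{1, 4, 9, 16, 25, 36, 49, 64, 81, 100, 121, 144, 169}


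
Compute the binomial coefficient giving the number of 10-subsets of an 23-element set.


C(n,k) = n! / (k!(n-k)!)
C(23,10) = 23! / (10!13!)
= 1144066

C(23,10) = 1144066


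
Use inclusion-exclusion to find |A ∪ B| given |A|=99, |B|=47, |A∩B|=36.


|A ∪ B| = |A| + |B| - |A ∩ B|
= 99 + 47 - 36
= 110

|A ∪ B| = 110


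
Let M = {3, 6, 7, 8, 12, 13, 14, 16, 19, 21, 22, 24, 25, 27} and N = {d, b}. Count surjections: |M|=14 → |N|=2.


n = |M| = 14, k = |N| = 2. Surjections via inclusion-exclusion:
S(n,k) = Σ(-1)^i × C(k,i) × (k-i)^n, i=0 to k
i=0: (-1)^0×C(2,0)×2^14 = 16384
i=1: (-1)^1×C(2,1)×1^14 = -2
i=2: (-1)^2×C(2,2)×0^14 = 0
Total = 16382

Number of surjections = 16382


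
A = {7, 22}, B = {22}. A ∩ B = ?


A ∩ B = elements in both A and B
A = {7, 22}
B = {22}
A ∩ B = {22}

A ∩ B = {22}


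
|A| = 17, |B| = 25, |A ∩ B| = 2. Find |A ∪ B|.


|A ∪ B| = |A| + |B| - |A ∩ B|
= 17 + 25 - 2
= 40

|A ∪ B| = 40


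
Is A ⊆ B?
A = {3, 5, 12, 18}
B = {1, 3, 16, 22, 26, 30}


A ⊆ B means every element of A is in B.
Elements in A not in B: {5, 12, 18}
So A ⊄ B.

No, A ⊄ B


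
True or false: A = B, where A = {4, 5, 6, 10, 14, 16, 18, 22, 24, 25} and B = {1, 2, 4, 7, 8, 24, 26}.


Two sets are equal iff they have exactly the same elements.
A = {4, 5, 6, 10, 14, 16, 18, 22, 24, 25}
B = {1, 2, 4, 7, 8, 24, 26}
Differences: {1, 2, 5, 6, 7, 8, 10, 14, 16, 18, 22, 25, 26}
A ≠ B

No, A ≠ B


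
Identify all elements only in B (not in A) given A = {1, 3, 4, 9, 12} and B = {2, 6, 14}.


A = {1, 3, 4, 9, 12}
B = {2, 6, 14}
Region: only in B (not in A)
Elements: {2, 6, 14}

Elements only in B (not in A): {2, 6, 14}


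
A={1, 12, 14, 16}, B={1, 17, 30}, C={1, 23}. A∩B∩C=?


A ∩ B = {1}
(A ∩ B) ∩ C = {1}

A ∩ B ∩ C = {1}


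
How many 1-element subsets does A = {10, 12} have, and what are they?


|A| = 2, so A has C(2,1) = 2 subsets of size 1.
Enumerate by choosing 1 elements from A at a time:
{10}, {12}

1-element subsets (2 total): {10}, {12}


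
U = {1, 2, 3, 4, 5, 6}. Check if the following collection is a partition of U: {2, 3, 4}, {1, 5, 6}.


A partition requires: (1) non-empty parts, (2) pairwise disjoint, (3) union = U
Parts: {2, 3, 4}, {1, 5, 6}
Union of parts: {1, 2, 3, 4, 5, 6}
U = {1, 2, 3, 4, 5, 6}
All non-empty? True
Pairwise disjoint? True
Covers U? True

Yes, valid partition


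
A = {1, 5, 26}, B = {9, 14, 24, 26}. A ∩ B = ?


A ∩ B = elements in both A and B
A = {1, 5, 26}
B = {9, 14, 24, 26}
A ∩ B = {26}

A ∩ B = {26}


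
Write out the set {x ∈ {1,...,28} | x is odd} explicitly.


Checking each candidate:
Condition: odd numbers in {1,...,28}
Result = {1, 3, 5, 7, 9, 11, 13, 15, 17, 19, 21, 23, 25, 27}

{1, 3, 5, 7, 9, 11, 13, 15, 17, 19, 21, 23, 25, 27}


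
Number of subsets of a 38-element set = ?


Number of subsets = 2^n
= 2^38
= 274877906944

|P(A)| = 274877906944


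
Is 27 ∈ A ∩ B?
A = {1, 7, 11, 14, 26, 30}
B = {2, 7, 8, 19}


A = {1, 7, 11, 14, 26, 30}, B = {2, 7, 8, 19}
A ∩ B = elements in both A and B
A ∩ B = {7}
Checking if 27 ∈ A ∩ B
27 is not in A ∩ B → False

27 ∉ A ∩ B


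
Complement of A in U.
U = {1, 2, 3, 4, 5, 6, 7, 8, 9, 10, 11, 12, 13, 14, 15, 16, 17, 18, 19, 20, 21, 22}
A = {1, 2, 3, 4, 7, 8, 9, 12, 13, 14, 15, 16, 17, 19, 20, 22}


Aᶜ = U \ A = elements in U but not in A
U = {1, 2, 3, 4, 5, 6, 7, 8, 9, 10, 11, 12, 13, 14, 15, 16, 17, 18, 19, 20, 21, 22}
A = {1, 2, 3, 4, 7, 8, 9, 12, 13, 14, 15, 16, 17, 19, 20, 22}
Aᶜ = {5, 6, 10, 11, 18, 21}

Aᶜ = {5, 6, 10, 11, 18, 21}


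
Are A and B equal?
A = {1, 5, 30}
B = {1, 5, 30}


Two sets are equal iff they have exactly the same elements.
A = {1, 5, 30}
B = {1, 5, 30}
Same elements → A = B

Yes, A = B


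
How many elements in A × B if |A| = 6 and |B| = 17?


|A × B| = |A| × |B|
= 6 × 17
= 102

|A × B| = 102


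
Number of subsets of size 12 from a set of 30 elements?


C(n,k) = n! / (k!(n-k)!)
C(30,12) = 30! / (12!18!)
= 86493225

C(30,12) = 86493225


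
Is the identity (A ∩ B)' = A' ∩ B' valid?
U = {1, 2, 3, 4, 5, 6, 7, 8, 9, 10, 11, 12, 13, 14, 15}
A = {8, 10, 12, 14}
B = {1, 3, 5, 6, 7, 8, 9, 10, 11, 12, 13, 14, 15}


LHS: A ∩ B = {8, 10, 12, 14}
(A ∩ B)' = U \ (A ∩ B) = {1, 2, 3, 4, 5, 6, 7, 9, 11, 13, 15}
A' = {1, 2, 3, 4, 5, 6, 7, 9, 11, 13, 15}, B' = {2, 4}
Claimed RHS: A' ∩ B' = {2, 4}
Identity is INVALID: LHS = {1, 2, 3, 4, 5, 6, 7, 9, 11, 13, 15} but the RHS claimed here equals {2, 4}. The correct form is (A ∩ B)' = A' ∪ B'.

Identity is invalid: (A ∩ B)' = {1, 2, 3, 4, 5, 6, 7, 9, 11, 13, 15} but A' ∩ B' = {2, 4}. The correct De Morgan law is (A ∩ B)' = A' ∪ B'.


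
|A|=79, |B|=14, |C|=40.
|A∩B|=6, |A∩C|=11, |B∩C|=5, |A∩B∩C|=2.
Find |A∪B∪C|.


|A∪B∪C| = |A|+|B|+|C| - |A∩B|-|A∩C|-|B∩C| + |A∩B∩C|
= 79+14+40 - 6-11-5 + 2
= 133 - 22 + 2
= 113

|A ∪ B ∪ C| = 113


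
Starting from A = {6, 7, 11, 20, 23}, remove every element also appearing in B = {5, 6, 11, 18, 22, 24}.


A \ B = elements in A but not in B
A = {6, 7, 11, 20, 23}
B = {5, 6, 11, 18, 22, 24}
Remove from A any elements in B
A \ B = {7, 20, 23}

A \ B = {7, 20, 23}


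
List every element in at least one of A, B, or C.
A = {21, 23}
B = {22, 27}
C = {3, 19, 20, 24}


A ∪ B = {21, 22, 23, 27}
(A ∪ B) ∪ C = {3, 19, 20, 21, 22, 23, 24, 27}

A ∪ B ∪ C = {3, 19, 20, 21, 22, 23, 24, 27}


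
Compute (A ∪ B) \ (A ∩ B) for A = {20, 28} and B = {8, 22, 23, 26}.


A △ B = (A \ B) ∪ (B \ A) = elements in exactly one of A or B
A \ B = {20, 28}
B \ A = {8, 22, 23, 26}
A △ B = {8, 20, 22, 23, 26, 28}

A △ B = {8, 20, 22, 23, 26, 28}


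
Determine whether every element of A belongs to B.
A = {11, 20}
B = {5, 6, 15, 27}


A ⊆ B means every element of A is in B.
Elements in A not in B: {11, 20}
So A ⊄ B.

No, A ⊄ B


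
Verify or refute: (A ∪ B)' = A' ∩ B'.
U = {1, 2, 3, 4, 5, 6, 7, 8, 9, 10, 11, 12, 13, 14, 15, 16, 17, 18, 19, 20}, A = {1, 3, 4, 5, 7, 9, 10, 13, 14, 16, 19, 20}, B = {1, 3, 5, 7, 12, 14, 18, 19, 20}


LHS: A ∪ B = {1, 3, 4, 5, 7, 9, 10, 12, 13, 14, 16, 18, 19, 20}
(A ∪ B)' = U \ (A ∪ B) = {2, 6, 8, 11, 15, 17}
A' = {2, 6, 8, 11, 12, 15, 17, 18}, B' = {2, 4, 6, 8, 9, 10, 11, 13, 15, 16, 17}
Claimed RHS: A' ∩ B' = {2, 6, 8, 11, 15, 17}
Identity is VALID: LHS = RHS = {2, 6, 8, 11, 15, 17} ✓

Identity is valid. (A ∪ B)' = A' ∩ B' = {2, 6, 8, 11, 15, 17}


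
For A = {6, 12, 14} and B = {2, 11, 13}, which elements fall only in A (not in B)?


A = {6, 12, 14}
B = {2, 11, 13}
Region: only in A (not in B)
Elements: {6, 12, 14}

Elements only in A (not in B): {6, 12, 14}


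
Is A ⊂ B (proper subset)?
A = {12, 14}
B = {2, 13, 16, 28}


A ⊂ B requires: A ⊆ B AND A ≠ B.
A ⊆ B? No
A ⊄ B, so A is not a proper subset.

No, A is not a proper subset of B


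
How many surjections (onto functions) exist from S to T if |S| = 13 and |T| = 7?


n = |S| = 13, k = |T| = 7. Surjections via inclusion-exclusion:
S(n,k) = Σ(-1)^i × C(k,i) × (k-i)^n, i=0 to k
i=0: (-1)^0×C(7,0)×7^13 = 96889010407
i=1: (-1)^1×C(7,1)×6^13 = -91424858112
i=2: (-1)^2×C(7,2)×5^13 = 25634765625
i=3: (-1)^3×C(7,3)×4^13 = -2348810240
i=4: (-1)^4×C(7,4)×3^13 = 55801305
i=5: (-1)^5×C(7,5)×2^13 = -172032
i=6: (-1)^6×C(7,6)×1^13 = 7
i=7: (-1)^7×C(7,7)×0^13 = 0
Total = 28805736960

Number of surjections = 28805736960


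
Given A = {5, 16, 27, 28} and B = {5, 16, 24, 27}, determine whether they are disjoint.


Disjoint means A ∩ B = ∅.
A ∩ B = {5, 16, 27}
A ∩ B ≠ ∅, so A and B are NOT disjoint.

No, A and B are not disjoint (A ∩ B = {5, 16, 27})


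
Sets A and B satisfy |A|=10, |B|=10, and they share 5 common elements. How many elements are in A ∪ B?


|A ∪ B| = |A| + |B| - |A ∩ B|
= 10 + 10 - 5
= 15

|A ∪ B| = 15


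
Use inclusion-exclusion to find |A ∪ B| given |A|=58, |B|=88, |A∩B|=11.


|A ∪ B| = |A| + |B| - |A ∩ B|
= 58 + 88 - 11
= 135

|A ∪ B| = 135


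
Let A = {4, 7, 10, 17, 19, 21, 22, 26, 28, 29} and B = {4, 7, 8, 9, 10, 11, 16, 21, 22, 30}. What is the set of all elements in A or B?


A ∪ B = all elements in A or B (or both)
A = {4, 7, 10, 17, 19, 21, 22, 26, 28, 29}
B = {4, 7, 8, 9, 10, 11, 16, 21, 22, 30}
A ∪ B = {4, 7, 8, 9, 10, 11, 16, 17, 19, 21, 22, 26, 28, 29, 30}

A ∪ B = {4, 7, 8, 9, 10, 11, 16, 17, 19, 21, 22, 26, 28, 29, 30}


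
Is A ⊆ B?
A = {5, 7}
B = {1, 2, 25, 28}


A ⊆ B means every element of A is in B.
Elements in A not in B: {5, 7}
So A ⊄ B.

No, A ⊄ B


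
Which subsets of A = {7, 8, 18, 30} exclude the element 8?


A subset of A that omits 8 is a subset of A \ {8}, so there are 2^(n-1) = 2^3 = 8 of them.
Subsets excluding 8: ∅, {7}, {18}, {30}, {7, 18}, {7, 30}, {18, 30}, {7, 18, 30}

Subsets excluding 8 (8 total): ∅, {7}, {18}, {30}, {7, 18}, {7, 30}, {18, 30}, {7, 18, 30}


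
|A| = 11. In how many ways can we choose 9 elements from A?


C(n,k) = n! / (k!(n-k)!)
C(11,9) = 11! / (9!2!)
= 55

C(11,9) = 55


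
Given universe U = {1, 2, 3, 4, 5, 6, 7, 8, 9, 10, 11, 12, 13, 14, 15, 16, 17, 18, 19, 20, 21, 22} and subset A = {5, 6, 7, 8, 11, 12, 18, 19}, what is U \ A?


Aᶜ = U \ A = elements in U but not in A
U = {1, 2, 3, 4, 5, 6, 7, 8, 9, 10, 11, 12, 13, 14, 15, 16, 17, 18, 19, 20, 21, 22}
A = {5, 6, 7, 8, 11, 12, 18, 19}
Aᶜ = {1, 2, 3, 4, 9, 10, 13, 14, 15, 16, 17, 20, 21, 22}

Aᶜ = {1, 2, 3, 4, 9, 10, 13, 14, 15, 16, 17, 20, 21, 22}


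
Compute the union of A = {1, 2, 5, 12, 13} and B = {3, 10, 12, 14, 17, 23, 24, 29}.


A ∪ B = all elements in A or B (or both)
A = {1, 2, 5, 12, 13}
B = {3, 10, 12, 14, 17, 23, 24, 29}
A ∪ B = {1, 2, 3, 5, 10, 12, 13, 14, 17, 23, 24, 29}

A ∪ B = {1, 2, 3, 5, 10, 12, 13, 14, 17, 23, 24, 29}


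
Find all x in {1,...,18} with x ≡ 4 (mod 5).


Checking each candidate:
Condition: x in {1,...,18} with x ≡ 4 (mod 5)
Result = {4, 9, 14}

{4, 9, 14}


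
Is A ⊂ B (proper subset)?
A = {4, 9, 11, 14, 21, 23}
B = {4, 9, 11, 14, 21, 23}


A ⊂ B requires: A ⊆ B AND A ≠ B.
A ⊆ B? Yes
A = B? Yes
A = B, so A is not a PROPER subset.

No, A is not a proper subset of B


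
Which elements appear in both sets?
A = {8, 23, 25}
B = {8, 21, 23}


A ∩ B = elements in both A and B
A = {8, 23, 25}
B = {8, 21, 23}
A ∩ B = {8, 23}

A ∩ B = {8, 23}


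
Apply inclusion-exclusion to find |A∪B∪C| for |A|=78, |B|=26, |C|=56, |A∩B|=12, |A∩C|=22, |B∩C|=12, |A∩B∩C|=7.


|A∪B∪C| = |A|+|B|+|C| - |A∩B|-|A∩C|-|B∩C| + |A∩B∩C|
= 78+26+56 - 12-22-12 + 7
= 160 - 46 + 7
= 121

|A ∪ B ∪ C| = 121


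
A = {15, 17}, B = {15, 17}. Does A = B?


Two sets are equal iff they have exactly the same elements.
A = {15, 17}
B = {15, 17}
Same elements → A = B

Yes, A = B


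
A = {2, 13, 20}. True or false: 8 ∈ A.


A = {2, 13, 20}
Checking if 8 is in A
8 is not in A → False

8 ∉ A


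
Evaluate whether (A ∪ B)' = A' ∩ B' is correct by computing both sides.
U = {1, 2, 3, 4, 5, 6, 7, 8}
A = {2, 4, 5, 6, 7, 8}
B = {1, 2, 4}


LHS: A ∪ B = {1, 2, 4, 5, 6, 7, 8}
(A ∪ B)' = U \ (A ∪ B) = {3}
A' = {1, 3}, B' = {3, 5, 6, 7, 8}
Claimed RHS: A' ∩ B' = {3}
Identity is VALID: LHS = RHS = {3} ✓

Identity is valid. (A ∪ B)' = A' ∩ B' = {3}


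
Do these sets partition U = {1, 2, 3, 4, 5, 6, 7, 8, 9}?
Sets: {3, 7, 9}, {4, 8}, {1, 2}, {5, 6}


A partition requires: (1) non-empty parts, (2) pairwise disjoint, (3) union = U
Parts: {3, 7, 9}, {4, 8}, {1, 2}, {5, 6}
Union of parts: {1, 2, 3, 4, 5, 6, 7, 8, 9}
U = {1, 2, 3, 4, 5, 6, 7, 8, 9}
All non-empty? True
Pairwise disjoint? True
Covers U? True

Yes, valid partition


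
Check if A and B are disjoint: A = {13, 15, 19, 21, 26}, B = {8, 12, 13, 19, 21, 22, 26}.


Disjoint means A ∩ B = ∅.
A ∩ B = {13, 19, 21, 26}
A ∩ B ≠ ∅, so A and B are NOT disjoint.

No, A and B are not disjoint (A ∩ B = {13, 19, 21, 26})


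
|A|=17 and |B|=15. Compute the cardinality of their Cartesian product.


|A × B| = |A| × |B|
= 17 × 15
= 255

|A × B| = 255


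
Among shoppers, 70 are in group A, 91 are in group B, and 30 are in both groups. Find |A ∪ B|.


|A ∪ B| = |A| + |B| - |A ∩ B|
= 70 + 91 - 30
= 131

|A ∪ B| = 131


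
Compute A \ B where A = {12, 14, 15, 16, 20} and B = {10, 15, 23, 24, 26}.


A \ B = elements in A but not in B
A = {12, 14, 15, 16, 20}
B = {10, 15, 23, 24, 26}
Remove from A any elements in B
A \ B = {12, 14, 16, 20}

A \ B = {12, 14, 16, 20}


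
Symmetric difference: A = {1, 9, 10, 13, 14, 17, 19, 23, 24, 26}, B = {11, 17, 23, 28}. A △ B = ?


A △ B = (A \ B) ∪ (B \ A) = elements in exactly one of A or B
A \ B = {1, 9, 10, 13, 14, 19, 24, 26}
B \ A = {11, 28}
A △ B = {1, 9, 10, 11, 13, 14, 19, 24, 26, 28}

A △ B = {1, 9, 10, 11, 13, 14, 19, 24, 26, 28}


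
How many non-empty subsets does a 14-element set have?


Total subsets = 2^n = 2^14 = 16384
Non-empty subsets exclude the empty set: 2^n - 1
= 16384 - 1
= 16383

Number of non-empty subsets = 16383


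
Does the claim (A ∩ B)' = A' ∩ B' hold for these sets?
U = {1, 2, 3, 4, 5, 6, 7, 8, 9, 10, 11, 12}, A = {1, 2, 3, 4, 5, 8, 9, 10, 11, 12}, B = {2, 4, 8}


LHS: A ∩ B = {2, 4, 8}
(A ∩ B)' = U \ (A ∩ B) = {1, 3, 5, 6, 7, 9, 10, 11, 12}
A' = {6, 7}, B' = {1, 3, 5, 6, 7, 9, 10, 11, 12}
Claimed RHS: A' ∩ B' = {6, 7}
Identity is INVALID: LHS = {1, 3, 5, 6, 7, 9, 10, 11, 12} but the RHS claimed here equals {6, 7}. The correct form is (A ∩ B)' = A' ∪ B'.

Identity is invalid: (A ∩ B)' = {1, 3, 5, 6, 7, 9, 10, 11, 12} but A' ∩ B' = {6, 7}. The correct De Morgan law is (A ∩ B)' = A' ∪ B'.


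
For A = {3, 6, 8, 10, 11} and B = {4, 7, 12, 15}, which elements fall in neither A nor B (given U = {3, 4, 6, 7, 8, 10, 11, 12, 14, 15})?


A = {3, 6, 8, 10, 11}
B = {4, 7, 12, 15}
Region: in neither A nor B (given U = {3, 4, 6, 7, 8, 10, 11, 12, 14, 15})
Elements: {14}

Elements in neither A nor B (given U = {3, 4, 6, 7, 8, 10, 11, 12, 14, 15}): {14}


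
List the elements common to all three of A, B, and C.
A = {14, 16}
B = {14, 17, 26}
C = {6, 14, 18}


A ∩ B = {14}
(A ∩ B) ∩ C = {14}

A ∩ B ∩ C = {14}


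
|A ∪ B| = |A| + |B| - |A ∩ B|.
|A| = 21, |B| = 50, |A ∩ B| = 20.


|A ∪ B| = |A| + |B| - |A ∩ B|
= 21 + 50 - 20
= 51

|A ∪ B| = 51


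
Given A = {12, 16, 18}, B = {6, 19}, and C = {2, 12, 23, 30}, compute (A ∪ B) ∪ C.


A ∪ B = {6, 12, 16, 18, 19}
(A ∪ B) ∪ C = {2, 6, 12, 16, 18, 19, 23, 30}

A ∪ B ∪ C = {2, 6, 12, 16, 18, 19, 23, 30}


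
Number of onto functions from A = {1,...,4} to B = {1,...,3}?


n = |A| = 4, k = |B| = 3. Surjections via inclusion-exclusion:
S(n,k) = Σ(-1)^i × C(k,i) × (k-i)^n, i=0 to k
i=0: (-1)^0×C(3,0)×3^4 = 81
i=1: (-1)^1×C(3,1)×2^4 = -48
i=2: (-1)^2×C(3,2)×1^4 = 3
i=3: (-1)^3×C(3,3)×0^4 = 0
Total = 36

Number of surjections = 36


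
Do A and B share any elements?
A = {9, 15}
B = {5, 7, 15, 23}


Disjoint means A ∩ B = ∅.
A ∩ B = {15}
A ∩ B ≠ ∅, so A and B are NOT disjoint.

Yes — A and B share the element(s) of A ∩ B = {15}, so they are not disjoint


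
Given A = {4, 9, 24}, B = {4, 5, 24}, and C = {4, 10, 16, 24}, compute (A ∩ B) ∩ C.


A ∩ B = {4, 24}
(A ∩ B) ∩ C = {4, 24}

A ∩ B ∩ C = {4, 24}


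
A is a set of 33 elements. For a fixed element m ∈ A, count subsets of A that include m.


Subsets of A containing m correspond to subsets of A \ {m}, which has 32 elements.
Count = 2^(n-1) = 2^32
= 4294967296

Number of subsets containing m = 4294967296


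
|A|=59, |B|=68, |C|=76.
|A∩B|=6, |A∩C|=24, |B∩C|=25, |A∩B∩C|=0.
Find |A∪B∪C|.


|A∪B∪C| = |A|+|B|+|C| - |A∩B|-|A∩C|-|B∩C| + |A∩B∩C|
= 59+68+76 - 6-24-25 + 0
= 203 - 55 + 0
= 148

|A ∪ B ∪ C| = 148


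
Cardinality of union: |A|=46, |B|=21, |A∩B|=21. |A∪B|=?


|A ∪ B| = |A| + |B| - |A ∩ B|
= 46 + 21 - 21
= 46

|A ∪ B| = 46


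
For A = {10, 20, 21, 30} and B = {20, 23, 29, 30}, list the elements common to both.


A ∩ B = elements in both A and B
A = {10, 20, 21, 30}
B = {20, 23, 29, 30}
A ∩ B = {20, 30}

A ∩ B = {20, 30}


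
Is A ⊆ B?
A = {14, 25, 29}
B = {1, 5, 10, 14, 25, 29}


A ⊆ B means every element of A is in B.
All elements of A are in B.
So A ⊆ B.

Yes, A ⊆ B


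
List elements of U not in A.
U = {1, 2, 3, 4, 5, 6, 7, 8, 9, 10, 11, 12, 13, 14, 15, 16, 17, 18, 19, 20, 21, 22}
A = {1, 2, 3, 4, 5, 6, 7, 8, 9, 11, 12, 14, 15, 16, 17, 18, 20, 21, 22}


Aᶜ = U \ A = elements in U but not in A
U = {1, 2, 3, 4, 5, 6, 7, 8, 9, 10, 11, 12, 13, 14, 15, 16, 17, 18, 19, 20, 21, 22}
A = {1, 2, 3, 4, 5, 6, 7, 8, 9, 11, 12, 14, 15, 16, 17, 18, 20, 21, 22}
Aᶜ = {10, 13, 19}

Aᶜ = {10, 13, 19}


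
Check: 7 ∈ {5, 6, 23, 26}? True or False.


A = {5, 6, 23, 26}
Checking if 7 is in A
7 is not in A → False

7 ∉ A


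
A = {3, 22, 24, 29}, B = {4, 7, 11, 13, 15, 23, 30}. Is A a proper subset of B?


A ⊂ B requires: A ⊆ B AND A ≠ B.
A ⊆ B? No
A ⊄ B, so A is not a proper subset.

No, A is not a proper subset of B


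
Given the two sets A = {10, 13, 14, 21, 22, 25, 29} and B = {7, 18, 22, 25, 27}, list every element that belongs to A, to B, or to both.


A ∪ B = all elements in A or B (or both)
A = {10, 13, 14, 21, 22, 25, 29}
B = {7, 18, 22, 25, 27}
A ∪ B = {7, 10, 13, 14, 18, 21, 22, 25, 27, 29}

A ∪ B = {7, 10, 13, 14, 18, 21, 22, 25, 27, 29}


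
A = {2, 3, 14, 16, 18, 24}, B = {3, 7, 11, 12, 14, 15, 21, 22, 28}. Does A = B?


Two sets are equal iff they have exactly the same elements.
A = {2, 3, 14, 16, 18, 24}
B = {3, 7, 11, 12, 14, 15, 21, 22, 28}
Differences: {2, 7, 11, 12, 15, 16, 18, 21, 22, 24, 28}
A ≠ B

No, A ≠ B


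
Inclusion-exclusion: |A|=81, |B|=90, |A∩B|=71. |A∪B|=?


|A ∪ B| = |A| + |B| - |A ∩ B|
= 81 + 90 - 71
= 100

|A ∪ B| = 100


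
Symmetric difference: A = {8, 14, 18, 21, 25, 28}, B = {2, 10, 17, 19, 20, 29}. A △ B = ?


A △ B = (A \ B) ∪ (B \ A) = elements in exactly one of A or B
A \ B = {8, 14, 18, 21, 25, 28}
B \ A = {2, 10, 17, 19, 20, 29}
A △ B = {2, 8, 10, 14, 17, 18, 19, 20, 21, 25, 28, 29}

A △ B = {2, 8, 10, 14, 17, 18, 19, 20, 21, 25, 28, 29}


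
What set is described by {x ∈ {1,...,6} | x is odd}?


Checking each candidate:
Condition: odd numbers in {1,...,6}
Result = {1, 3, 5}

{1, 3, 5}


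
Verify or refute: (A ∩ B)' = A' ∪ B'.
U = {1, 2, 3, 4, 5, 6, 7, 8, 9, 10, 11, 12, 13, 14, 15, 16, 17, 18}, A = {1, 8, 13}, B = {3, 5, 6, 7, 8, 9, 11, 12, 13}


LHS: A ∩ B = {8, 13}
(A ∩ B)' = U \ (A ∩ B) = {1, 2, 3, 4, 5, 6, 7, 9, 10, 11, 12, 14, 15, 16, 17, 18}
A' = {2, 3, 4, 5, 6, 7, 9, 10, 11, 12, 14, 15, 16, 17, 18}, B' = {1, 2, 4, 10, 14, 15, 16, 17, 18}
Claimed RHS: A' ∪ B' = {1, 2, 3, 4, 5, 6, 7, 9, 10, 11, 12, 14, 15, 16, 17, 18}
Identity is VALID: LHS = RHS = {1, 2, 3, 4, 5, 6, 7, 9, 10, 11, 12, 14, 15, 16, 17, 18} ✓

Identity is valid. (A ∩ B)' = A' ∪ B' = {1, 2, 3, 4, 5, 6, 7, 9, 10, 11, 12, 14, 15, 16, 17, 18}


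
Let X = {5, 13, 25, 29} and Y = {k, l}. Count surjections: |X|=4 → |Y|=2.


n = |X| = 4, k = |Y| = 2. Surjections via inclusion-exclusion:
S(n,k) = Σ(-1)^i × C(k,i) × (k-i)^n, i=0 to k
i=0: (-1)^0×C(2,0)×2^4 = 16
i=1: (-1)^1×C(2,1)×1^4 = -2
i=2: (-1)^2×C(2,2)×0^4 = 0
Total = 14

Number of surjections = 14


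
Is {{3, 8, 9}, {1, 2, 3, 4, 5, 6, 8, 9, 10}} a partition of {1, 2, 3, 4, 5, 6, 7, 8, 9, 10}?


A partition requires: (1) non-empty parts, (2) pairwise disjoint, (3) union = U
Parts: {3, 8, 9}, {1, 2, 3, 4, 5, 6, 8, 9, 10}
Union of parts: {1, 2, 3, 4, 5, 6, 8, 9, 10}
U = {1, 2, 3, 4, 5, 6, 7, 8, 9, 10}
All non-empty? True
Pairwise disjoint? False
Covers U? False

No, not a valid partition


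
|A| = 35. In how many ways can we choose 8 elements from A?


C(n,k) = n! / (k!(n-k)!)
C(35,8) = 35! / (8!27!)
= 23535820

C(35,8) = 23535820


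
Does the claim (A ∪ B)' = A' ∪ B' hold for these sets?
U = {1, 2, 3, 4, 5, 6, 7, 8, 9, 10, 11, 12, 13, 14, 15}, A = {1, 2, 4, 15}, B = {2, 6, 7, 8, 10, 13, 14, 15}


LHS: A ∪ B = {1, 2, 4, 6, 7, 8, 10, 13, 14, 15}
(A ∪ B)' = U \ (A ∪ B) = {3, 5, 9, 11, 12}
A' = {3, 5, 6, 7, 8, 9, 10, 11, 12, 13, 14}, B' = {1, 3, 4, 5, 9, 11, 12}
Claimed RHS: A' ∪ B' = {1, 3, 4, 5, 6, 7, 8, 9, 10, 11, 12, 13, 14}
Identity is INVALID: LHS = {3, 5, 9, 11, 12} but the RHS claimed here equals {1, 3, 4, 5, 6, 7, 8, 9, 10, 11, 12, 13, 14}. The correct form is (A ∪ B)' = A' ∩ B'.

Identity is invalid: (A ∪ B)' = {3, 5, 9, 11, 12} but A' ∪ B' = {1, 3, 4, 5, 6, 7, 8, 9, 10, 11, 12, 13, 14}. The correct De Morgan law is (A ∪ B)' = A' ∩ B'.


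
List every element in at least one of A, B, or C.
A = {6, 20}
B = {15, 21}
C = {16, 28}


A ∪ B = {6, 15, 20, 21}
(A ∪ B) ∪ C = {6, 15, 16, 20, 21, 28}

A ∪ B ∪ C = {6, 15, 16, 20, 21, 28}


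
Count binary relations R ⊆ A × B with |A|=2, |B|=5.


A relation from A to B is any subset of A × B.
|A × B| = 2 × 5 = 10
# relations = 2^|A × B| = 2^10 = 1024

Number of relations = 1024


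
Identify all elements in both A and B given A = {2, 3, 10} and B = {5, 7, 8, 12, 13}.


A = {2, 3, 10}
B = {5, 7, 8, 12, 13}
Region: in both A and B
Elements: ∅

Elements in both A and B: ∅


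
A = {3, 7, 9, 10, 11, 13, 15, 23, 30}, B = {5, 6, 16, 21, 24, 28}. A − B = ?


A \ B = elements in A but not in B
A = {3, 7, 9, 10, 11, 13, 15, 23, 30}
B = {5, 6, 16, 21, 24, 28}
Remove from A any elements in B
A \ B = {3, 7, 9, 10, 11, 13, 15, 23, 30}

A \ B = {3, 7, 9, 10, 11, 13, 15, 23, 30}


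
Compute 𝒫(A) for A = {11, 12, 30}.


|A| = 3, so |P(A)| = 2^3 = 8
Enumerate subsets by cardinality (0 to 3):
∅, {11}, {12}, {30}, {11, 12}, {11, 30}, {12, 30}, {11, 12, 30}

P(A) has 8 subsets: ∅, {11}, {12}, {30}, {11, 12}, {11, 30}, {12, 30}, {11, 12, 30}


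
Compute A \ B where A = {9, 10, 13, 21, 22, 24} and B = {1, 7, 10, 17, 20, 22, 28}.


A \ B = elements in A but not in B
A = {9, 10, 13, 21, 22, 24}
B = {1, 7, 10, 17, 20, 22, 28}
Remove from A any elements in B
A \ B = {9, 13, 21, 24}

A \ B = {9, 13, 21, 24}


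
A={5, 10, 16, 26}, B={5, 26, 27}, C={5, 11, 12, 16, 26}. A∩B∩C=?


A ∩ B = {5, 26}
(A ∩ B) ∩ C = {5, 26}

A ∩ B ∩ C = {5, 26}


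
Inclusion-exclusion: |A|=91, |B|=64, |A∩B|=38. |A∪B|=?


|A ∪ B| = |A| + |B| - |A ∩ B|
= 91 + 64 - 38
= 117

|A ∪ B| = 117


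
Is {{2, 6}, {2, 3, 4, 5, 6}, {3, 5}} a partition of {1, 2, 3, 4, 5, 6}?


A partition requires: (1) non-empty parts, (2) pairwise disjoint, (3) union = U
Parts: {2, 6}, {2, 3, 4, 5, 6}, {3, 5}
Union of parts: {2, 3, 4, 5, 6}
U = {1, 2, 3, 4, 5, 6}
All non-empty? True
Pairwise disjoint? False
Covers U? False

No, not a valid partition


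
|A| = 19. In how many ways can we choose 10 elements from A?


C(n,k) = n! / (k!(n-k)!)
C(19,10) = 19! / (10!9!)
= 92378

C(19,10) = 92378


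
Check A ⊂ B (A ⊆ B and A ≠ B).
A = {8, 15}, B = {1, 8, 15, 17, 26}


A ⊂ B requires: A ⊆ B AND A ≠ B.
A ⊆ B? Yes
A = B? No
A ⊂ B: Yes (A is a proper subset of B)

Yes, A ⊂ B


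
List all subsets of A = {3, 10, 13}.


|A| = 3, so |P(A)| = 2^3 = 8
Enumerate subsets by cardinality (0 to 3):
∅, {3}, {10}, {13}, {3, 10}, {3, 13}, {10, 13}, {3, 10, 13}

P(A) has 8 subsets: ∅, {3}, {10}, {13}, {3, 10}, {3, 13}, {10, 13}, {3, 10, 13}


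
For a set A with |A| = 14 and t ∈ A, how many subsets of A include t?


Subsets of A containing t correspond to subsets of A \ {t}, which has 13 elements.
Count = 2^(n-1) = 2^13
= 8192

Number of subsets containing t = 8192


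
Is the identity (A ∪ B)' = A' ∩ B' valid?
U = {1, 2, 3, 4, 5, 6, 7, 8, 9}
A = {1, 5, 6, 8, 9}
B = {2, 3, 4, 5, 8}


LHS: A ∪ B = {1, 2, 3, 4, 5, 6, 8, 9}
(A ∪ B)' = U \ (A ∪ B) = {7}
A' = {2, 3, 4, 7}, B' = {1, 6, 7, 9}
Claimed RHS: A' ∩ B' = {7}
Identity is VALID: LHS = RHS = {7} ✓

Identity is valid. (A ∪ B)' = A' ∩ B' = {7}


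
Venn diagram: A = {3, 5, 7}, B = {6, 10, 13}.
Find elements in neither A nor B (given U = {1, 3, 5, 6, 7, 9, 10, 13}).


A = {3, 5, 7}
B = {6, 10, 13}
Region: in neither A nor B (given U = {1, 3, 5, 6, 7, 9, 10, 13})
Elements: {1, 9}

Elements in neither A nor B (given U = {1, 3, 5, 6, 7, 9, 10, 13}): {1, 9}


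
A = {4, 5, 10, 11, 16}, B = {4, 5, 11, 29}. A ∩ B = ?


A ∩ B = elements in both A and B
A = {4, 5, 10, 11, 16}
B = {4, 5, 11, 29}
A ∩ B = {4, 5, 11}

A ∩ B = {4, 5, 11}


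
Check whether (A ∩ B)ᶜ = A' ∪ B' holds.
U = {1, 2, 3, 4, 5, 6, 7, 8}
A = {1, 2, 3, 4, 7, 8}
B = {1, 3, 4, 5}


LHS: A ∩ B = {1, 3, 4}
(A ∩ B)' = U \ (A ∩ B) = {2, 5, 6, 7, 8}
A' = {5, 6}, B' = {2, 6, 7, 8}
Claimed RHS: A' ∪ B' = {2, 5, 6, 7, 8}
Identity is VALID: LHS = RHS = {2, 5, 6, 7, 8} ✓

Identity is valid. (A ∩ B)' = A' ∪ B' = {2, 5, 6, 7, 8}


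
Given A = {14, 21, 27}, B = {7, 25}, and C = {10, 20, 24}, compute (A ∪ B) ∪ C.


A ∪ B = {7, 14, 21, 25, 27}
(A ∪ B) ∪ C = {7, 10, 14, 20, 21, 24, 25, 27}

A ∪ B ∪ C = {7, 10, 14, 20, 21, 24, 25, 27}


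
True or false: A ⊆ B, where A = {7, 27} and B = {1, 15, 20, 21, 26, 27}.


A ⊆ B means every element of A is in B.
Elements in A not in B: {7}
So A ⊄ B.

No, A ⊄ B


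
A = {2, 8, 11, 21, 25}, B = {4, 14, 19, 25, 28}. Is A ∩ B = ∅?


Disjoint means A ∩ B = ∅.
A ∩ B = {25}
A ∩ B ≠ ∅, so A and B are NOT disjoint.

No, A and B are not disjoint (A ∩ B = {25})


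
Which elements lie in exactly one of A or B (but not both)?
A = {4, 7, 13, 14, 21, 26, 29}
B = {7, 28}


A △ B = (A \ B) ∪ (B \ A) = elements in exactly one of A or B
A \ B = {4, 13, 14, 21, 26, 29}
B \ A = {28}
A △ B = {4, 13, 14, 21, 26, 28, 29}

A △ B = {4, 13, 14, 21, 26, 28, 29}


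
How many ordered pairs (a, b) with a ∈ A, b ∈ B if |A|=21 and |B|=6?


|A × B| = |A| × |B|
= 21 × 6
= 126

|A × B| = 126


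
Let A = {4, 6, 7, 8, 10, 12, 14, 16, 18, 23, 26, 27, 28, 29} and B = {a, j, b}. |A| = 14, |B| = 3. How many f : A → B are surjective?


n = |A| = 14, k = |B| = 3. Surjections via inclusion-exclusion:
S(n,k) = Σ(-1)^i × C(k,i) × (k-i)^n, i=0 to k
i=0: (-1)^0×C(3,0)×3^14 = 4782969
i=1: (-1)^1×C(3,1)×2^14 = -49152
i=2: (-1)^2×C(3,2)×1^14 = 3
i=3: (-1)^3×C(3,3)×0^14 = 0
Total = 4733820

Number of surjections = 4733820


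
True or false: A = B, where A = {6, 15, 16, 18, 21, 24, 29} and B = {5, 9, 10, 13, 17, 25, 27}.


Two sets are equal iff they have exactly the same elements.
A = {6, 15, 16, 18, 21, 24, 29}
B = {5, 9, 10, 13, 17, 25, 27}
Differences: {5, 6, 9, 10, 13, 15, 16, 17, 18, 21, 24, 25, 27, 29}
A ≠ B

No, A ≠ B


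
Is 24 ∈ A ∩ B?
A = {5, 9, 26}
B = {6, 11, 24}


A = {5, 9, 26}, B = {6, 11, 24}
A ∩ B = elements in both A and B
A ∩ B = ∅
Checking if 24 ∈ A ∩ B
24 is not in A ∩ B → False

24 ∉ A ∩ B


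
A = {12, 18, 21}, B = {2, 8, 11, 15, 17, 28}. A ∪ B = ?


A ∪ B = all elements in A or B (or both)
A = {12, 18, 21}
B = {2, 8, 11, 15, 17, 28}
A ∪ B = {2, 8, 11, 12, 15, 17, 18, 21, 28}

A ∪ B = {2, 8, 11, 12, 15, 17, 18, 21, 28}


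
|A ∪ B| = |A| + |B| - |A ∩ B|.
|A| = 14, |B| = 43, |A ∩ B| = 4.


|A ∪ B| = |A| + |B| - |A ∩ B|
= 14 + 43 - 4
= 53

|A ∪ B| = 53


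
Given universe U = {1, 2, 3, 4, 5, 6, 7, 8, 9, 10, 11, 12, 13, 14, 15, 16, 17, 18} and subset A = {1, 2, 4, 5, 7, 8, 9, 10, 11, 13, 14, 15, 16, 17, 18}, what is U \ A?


Aᶜ = U \ A = elements in U but not in A
U = {1, 2, 3, 4, 5, 6, 7, 8, 9, 10, 11, 12, 13, 14, 15, 16, 17, 18}
A = {1, 2, 4, 5, 7, 8, 9, 10, 11, 13, 14, 15, 16, 17, 18}
Aᶜ = {3, 6, 12}

Aᶜ = {3, 6, 12}


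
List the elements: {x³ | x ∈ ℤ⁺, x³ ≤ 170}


Checking each candidate:
Condition: positive perfect cubes ≤ 170
Result = {1, 8, 27, 64, 125}

{1, 8, 27, 64, 125}


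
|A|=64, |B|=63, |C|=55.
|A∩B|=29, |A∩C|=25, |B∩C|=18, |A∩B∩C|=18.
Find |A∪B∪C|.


|A∪B∪C| = |A|+|B|+|C| - |A∩B|-|A∩C|-|B∩C| + |A∩B∩C|
= 64+63+55 - 29-25-18 + 18
= 182 - 72 + 18
= 128

|A ∪ B ∪ C| = 128


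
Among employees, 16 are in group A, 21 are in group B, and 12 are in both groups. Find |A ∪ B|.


|A ∪ B| = |A| + |B| - |A ∩ B|
= 16 + 21 - 12
= 25

|A ∪ B| = 25


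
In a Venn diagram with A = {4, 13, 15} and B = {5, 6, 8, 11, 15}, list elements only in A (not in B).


A = {4, 13, 15}
B = {5, 6, 8, 11, 15}
Region: only in A (not in B)
Elements: {4, 13}

Elements only in A (not in B): {4, 13}


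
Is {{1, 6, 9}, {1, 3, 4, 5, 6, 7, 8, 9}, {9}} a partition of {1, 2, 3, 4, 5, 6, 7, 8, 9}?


A partition requires: (1) non-empty parts, (2) pairwise disjoint, (3) union = U
Parts: {1, 6, 9}, {1, 3, 4, 5, 6, 7, 8, 9}, {9}
Union of parts: {1, 3, 4, 5, 6, 7, 8, 9}
U = {1, 2, 3, 4, 5, 6, 7, 8, 9}
All non-empty? True
Pairwise disjoint? False
Covers U? False

No, not a valid partition
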